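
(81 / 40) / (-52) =-81 / 2080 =-0.04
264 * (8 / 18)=117.33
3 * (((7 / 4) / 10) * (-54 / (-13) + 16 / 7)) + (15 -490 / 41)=68539 / 10660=6.43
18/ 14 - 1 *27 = -180/ 7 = -25.71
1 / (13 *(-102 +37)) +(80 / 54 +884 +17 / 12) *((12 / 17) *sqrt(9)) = 80938274 / 43095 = 1878.14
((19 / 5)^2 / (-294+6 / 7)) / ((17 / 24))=-266 / 3825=-0.07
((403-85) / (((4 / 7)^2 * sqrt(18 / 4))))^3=17515230173 * sqrt(2) / 256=96758890.85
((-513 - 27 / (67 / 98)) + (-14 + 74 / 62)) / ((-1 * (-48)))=-587063 / 49848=-11.78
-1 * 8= -8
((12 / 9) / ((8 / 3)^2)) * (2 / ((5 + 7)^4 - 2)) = 3 / 165872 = 0.00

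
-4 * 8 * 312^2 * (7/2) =-10902528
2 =2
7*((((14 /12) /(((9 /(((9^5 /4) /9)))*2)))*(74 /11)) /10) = 440559 /880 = 500.64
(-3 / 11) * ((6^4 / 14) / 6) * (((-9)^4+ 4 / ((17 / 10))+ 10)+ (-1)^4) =-27663.51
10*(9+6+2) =170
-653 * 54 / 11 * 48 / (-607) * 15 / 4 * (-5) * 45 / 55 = -285622200 / 73447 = -3888.82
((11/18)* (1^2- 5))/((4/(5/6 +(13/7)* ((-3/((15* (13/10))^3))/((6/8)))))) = -584881/1149876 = -0.51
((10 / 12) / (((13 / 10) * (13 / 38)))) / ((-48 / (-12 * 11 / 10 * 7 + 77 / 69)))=2991835 / 839592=3.56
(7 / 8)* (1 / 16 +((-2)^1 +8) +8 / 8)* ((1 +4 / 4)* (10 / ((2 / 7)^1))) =27685 / 64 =432.58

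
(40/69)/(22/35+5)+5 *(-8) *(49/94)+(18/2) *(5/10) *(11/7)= -122326531/8944194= -13.68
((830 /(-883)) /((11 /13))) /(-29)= 10790 /281677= 0.04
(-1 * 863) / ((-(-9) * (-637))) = 863 / 5733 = 0.15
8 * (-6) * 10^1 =-480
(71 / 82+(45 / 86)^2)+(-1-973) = -295006281 / 303236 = -972.86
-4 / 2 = -2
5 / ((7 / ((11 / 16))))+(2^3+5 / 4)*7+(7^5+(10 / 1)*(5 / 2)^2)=1896691 / 112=16934.74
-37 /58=-0.64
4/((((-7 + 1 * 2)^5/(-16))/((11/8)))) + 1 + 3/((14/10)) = 69366/21875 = 3.17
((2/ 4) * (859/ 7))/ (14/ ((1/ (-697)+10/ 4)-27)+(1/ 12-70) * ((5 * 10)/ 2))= -58678290/ 1672149073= -0.04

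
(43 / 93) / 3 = 43 / 279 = 0.15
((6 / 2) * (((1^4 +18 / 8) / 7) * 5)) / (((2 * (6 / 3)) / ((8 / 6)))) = 2.32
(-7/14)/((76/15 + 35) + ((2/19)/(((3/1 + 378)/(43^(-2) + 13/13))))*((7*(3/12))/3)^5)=-2081621358720/166807335944471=-0.01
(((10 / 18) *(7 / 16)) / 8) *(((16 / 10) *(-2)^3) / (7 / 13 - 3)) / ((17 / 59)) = 5369 / 9792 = 0.55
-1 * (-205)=205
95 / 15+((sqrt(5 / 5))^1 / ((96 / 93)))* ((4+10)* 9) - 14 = 5491 / 48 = 114.40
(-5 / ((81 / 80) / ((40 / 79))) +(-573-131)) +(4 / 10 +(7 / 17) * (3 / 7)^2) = -706.02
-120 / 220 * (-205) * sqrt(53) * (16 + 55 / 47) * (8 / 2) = 55909.55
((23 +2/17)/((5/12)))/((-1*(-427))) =0.13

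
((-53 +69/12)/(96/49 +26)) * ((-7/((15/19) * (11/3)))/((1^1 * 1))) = 1231713/301400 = 4.09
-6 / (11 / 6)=-36 / 11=-3.27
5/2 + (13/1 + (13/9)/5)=1421/90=15.79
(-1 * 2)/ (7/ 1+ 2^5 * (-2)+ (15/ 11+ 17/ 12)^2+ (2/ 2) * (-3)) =34848/ 910751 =0.04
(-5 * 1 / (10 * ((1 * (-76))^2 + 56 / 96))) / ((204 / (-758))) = 379 / 1178423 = 0.00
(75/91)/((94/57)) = 4275/8554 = 0.50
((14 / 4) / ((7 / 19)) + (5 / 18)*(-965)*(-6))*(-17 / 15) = -165019 / 90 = -1833.54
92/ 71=1.30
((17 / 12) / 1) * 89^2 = 134657 / 12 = 11221.42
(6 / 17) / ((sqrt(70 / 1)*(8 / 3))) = 9*sqrt(70) / 4760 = 0.02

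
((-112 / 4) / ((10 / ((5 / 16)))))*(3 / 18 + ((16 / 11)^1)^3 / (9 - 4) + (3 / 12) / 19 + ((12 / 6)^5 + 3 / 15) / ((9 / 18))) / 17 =-692464073 / 206358240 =-3.36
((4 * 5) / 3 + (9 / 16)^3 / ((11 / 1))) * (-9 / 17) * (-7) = 24.77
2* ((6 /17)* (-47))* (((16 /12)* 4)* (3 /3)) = -3008 /17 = -176.94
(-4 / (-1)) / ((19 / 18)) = 72 / 19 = 3.79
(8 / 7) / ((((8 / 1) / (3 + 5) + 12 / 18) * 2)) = 12 / 35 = 0.34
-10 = -10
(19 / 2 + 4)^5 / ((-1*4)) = -14348907 / 128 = -112100.84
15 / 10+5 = 6.50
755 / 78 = 9.68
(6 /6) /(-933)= -1 /933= -0.00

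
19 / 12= 1.58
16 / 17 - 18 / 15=-22 / 85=-0.26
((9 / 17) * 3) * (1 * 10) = 270 / 17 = 15.88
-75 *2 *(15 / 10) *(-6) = 1350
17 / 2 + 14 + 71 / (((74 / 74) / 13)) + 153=2197 / 2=1098.50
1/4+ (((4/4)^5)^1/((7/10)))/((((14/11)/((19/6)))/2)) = 4327/588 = 7.36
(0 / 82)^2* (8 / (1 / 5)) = 0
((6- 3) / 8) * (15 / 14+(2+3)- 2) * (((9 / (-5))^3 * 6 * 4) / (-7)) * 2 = 373977 / 6125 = 61.06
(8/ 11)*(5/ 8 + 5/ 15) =23/ 33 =0.70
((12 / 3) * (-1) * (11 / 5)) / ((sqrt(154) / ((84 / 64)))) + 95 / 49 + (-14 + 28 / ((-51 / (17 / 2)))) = -17.66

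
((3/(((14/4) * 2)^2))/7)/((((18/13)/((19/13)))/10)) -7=-7108/1029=-6.91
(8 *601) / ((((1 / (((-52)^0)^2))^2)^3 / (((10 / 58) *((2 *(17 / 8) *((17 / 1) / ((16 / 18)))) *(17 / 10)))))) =26574417 / 232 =114544.90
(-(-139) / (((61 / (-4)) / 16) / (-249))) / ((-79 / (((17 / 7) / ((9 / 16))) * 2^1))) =-401672192 / 101199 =-3969.13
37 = 37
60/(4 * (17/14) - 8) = -19.09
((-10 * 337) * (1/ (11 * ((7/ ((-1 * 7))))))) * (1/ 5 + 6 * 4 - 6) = 61334/ 11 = 5575.82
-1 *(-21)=21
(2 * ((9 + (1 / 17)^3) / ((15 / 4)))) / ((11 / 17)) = 353744 / 47685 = 7.42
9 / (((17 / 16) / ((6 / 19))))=864 / 323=2.67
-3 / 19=-0.16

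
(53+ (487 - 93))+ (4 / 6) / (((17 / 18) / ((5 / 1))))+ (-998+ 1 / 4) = -547.22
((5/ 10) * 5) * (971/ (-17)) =-4855/ 34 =-142.79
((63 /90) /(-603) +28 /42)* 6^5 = 1733616 /335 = 5174.97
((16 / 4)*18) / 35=72 / 35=2.06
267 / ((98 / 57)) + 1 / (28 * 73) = 2221981 / 14308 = 155.30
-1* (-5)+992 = 997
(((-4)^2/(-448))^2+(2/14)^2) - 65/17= -50671/13328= -3.80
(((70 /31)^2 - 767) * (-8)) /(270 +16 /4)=2928748 /131657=22.25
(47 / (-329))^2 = 1 / 49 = 0.02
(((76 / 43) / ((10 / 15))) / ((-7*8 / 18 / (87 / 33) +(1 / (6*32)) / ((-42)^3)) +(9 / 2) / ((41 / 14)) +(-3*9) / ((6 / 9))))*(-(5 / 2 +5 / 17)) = 91586068277760 / 496321938570791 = 0.18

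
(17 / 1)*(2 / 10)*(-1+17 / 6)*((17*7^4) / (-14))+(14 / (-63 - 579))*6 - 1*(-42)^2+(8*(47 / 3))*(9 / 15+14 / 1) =-23250091 / 1284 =-18107.55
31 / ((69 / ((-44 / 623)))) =-0.03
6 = 6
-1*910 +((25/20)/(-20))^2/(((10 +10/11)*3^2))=-251596789/276480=-910.00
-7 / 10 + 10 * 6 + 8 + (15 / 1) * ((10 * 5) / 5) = 2173 / 10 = 217.30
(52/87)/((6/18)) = 52/29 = 1.79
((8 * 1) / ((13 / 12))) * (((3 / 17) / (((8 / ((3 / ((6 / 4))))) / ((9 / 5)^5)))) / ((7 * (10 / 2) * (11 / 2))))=8503056 / 265890625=0.03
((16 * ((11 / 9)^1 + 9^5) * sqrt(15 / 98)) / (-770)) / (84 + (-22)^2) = -265726 * sqrt(30) / 1722105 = -0.85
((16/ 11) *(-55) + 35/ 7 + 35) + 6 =-34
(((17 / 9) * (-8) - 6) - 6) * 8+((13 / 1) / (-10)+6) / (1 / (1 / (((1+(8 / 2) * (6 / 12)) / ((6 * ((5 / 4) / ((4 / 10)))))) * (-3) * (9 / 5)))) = -48023 / 216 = -222.33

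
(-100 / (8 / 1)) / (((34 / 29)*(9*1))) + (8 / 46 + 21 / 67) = -657613 / 943092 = -0.70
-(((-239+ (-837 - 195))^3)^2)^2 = -17772421581972370931335897669654076641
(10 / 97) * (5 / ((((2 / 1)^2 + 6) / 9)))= 45 / 97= 0.46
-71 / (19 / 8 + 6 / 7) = -3976 / 181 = -21.97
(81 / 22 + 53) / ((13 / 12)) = 7482 / 143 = 52.32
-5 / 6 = -0.83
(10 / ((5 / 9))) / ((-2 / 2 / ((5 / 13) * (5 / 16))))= -2.16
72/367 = 0.20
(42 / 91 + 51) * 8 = 5352 / 13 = 411.69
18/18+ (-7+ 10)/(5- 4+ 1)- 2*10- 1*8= -51/2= -25.50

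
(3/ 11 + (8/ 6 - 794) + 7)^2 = 671742724/ 1089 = 616843.64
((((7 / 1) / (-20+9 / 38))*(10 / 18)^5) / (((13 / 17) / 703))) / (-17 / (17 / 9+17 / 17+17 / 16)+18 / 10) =4037570656250 / 586295808579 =6.89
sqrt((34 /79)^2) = 34 /79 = 0.43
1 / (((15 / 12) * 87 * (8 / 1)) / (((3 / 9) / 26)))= 1 / 67860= 0.00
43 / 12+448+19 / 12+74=3163 / 6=527.17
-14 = -14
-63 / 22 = -2.86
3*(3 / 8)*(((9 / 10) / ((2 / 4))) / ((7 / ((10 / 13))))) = 81 / 364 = 0.22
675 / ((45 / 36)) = 540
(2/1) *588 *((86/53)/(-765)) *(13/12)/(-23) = 0.12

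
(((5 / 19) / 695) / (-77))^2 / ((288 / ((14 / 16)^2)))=1 / 15555881797632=0.00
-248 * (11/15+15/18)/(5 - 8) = 5828/45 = 129.51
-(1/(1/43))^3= -79507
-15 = -15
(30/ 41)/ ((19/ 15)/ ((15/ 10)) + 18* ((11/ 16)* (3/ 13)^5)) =4009964400/ 4672181117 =0.86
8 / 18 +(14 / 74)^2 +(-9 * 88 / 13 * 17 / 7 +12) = -151896965 / 1121211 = -135.48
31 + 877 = 908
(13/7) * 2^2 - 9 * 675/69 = -12979/161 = -80.61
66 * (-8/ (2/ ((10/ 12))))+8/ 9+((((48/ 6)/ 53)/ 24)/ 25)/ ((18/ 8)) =-7838696/ 35775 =-219.11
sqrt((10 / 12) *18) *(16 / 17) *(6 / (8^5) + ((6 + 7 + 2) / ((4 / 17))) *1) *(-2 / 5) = -1044483 *sqrt(15) / 43520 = -92.95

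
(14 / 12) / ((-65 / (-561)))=1309 / 130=10.07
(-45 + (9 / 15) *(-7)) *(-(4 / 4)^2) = 246 / 5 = 49.20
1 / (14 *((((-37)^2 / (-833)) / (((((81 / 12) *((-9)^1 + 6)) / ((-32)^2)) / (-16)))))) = -9639 / 179437568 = -0.00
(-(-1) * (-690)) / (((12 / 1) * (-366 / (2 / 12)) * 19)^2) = -115 / 41781412224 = -0.00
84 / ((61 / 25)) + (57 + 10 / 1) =6187 / 61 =101.43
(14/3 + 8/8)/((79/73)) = 1241/237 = 5.24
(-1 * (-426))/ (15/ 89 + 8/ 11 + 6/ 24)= 1668216/ 4487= 371.79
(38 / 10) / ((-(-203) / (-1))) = -19 / 1015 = -0.02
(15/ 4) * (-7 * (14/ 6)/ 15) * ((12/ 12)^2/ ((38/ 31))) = -1519/ 456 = -3.33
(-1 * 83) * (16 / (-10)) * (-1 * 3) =-1992 / 5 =-398.40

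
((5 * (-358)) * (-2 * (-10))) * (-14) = 501200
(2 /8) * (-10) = -5 /2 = -2.50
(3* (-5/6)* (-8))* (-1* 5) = -100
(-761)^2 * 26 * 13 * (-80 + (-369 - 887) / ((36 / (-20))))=1088330512880 / 9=120925612542.22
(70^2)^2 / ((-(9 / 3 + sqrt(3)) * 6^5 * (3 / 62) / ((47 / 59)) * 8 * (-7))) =312344375 / 688176- 312344375 * sqrt(3) / 2064528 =191.83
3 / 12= 1 / 4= 0.25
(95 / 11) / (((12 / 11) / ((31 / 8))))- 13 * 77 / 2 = -45103 / 96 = -469.82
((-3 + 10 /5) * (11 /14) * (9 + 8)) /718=-0.02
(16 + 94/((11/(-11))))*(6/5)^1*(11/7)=-5148/35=-147.09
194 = 194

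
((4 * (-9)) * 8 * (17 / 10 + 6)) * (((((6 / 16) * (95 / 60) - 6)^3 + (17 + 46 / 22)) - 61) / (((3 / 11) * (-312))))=-5210.24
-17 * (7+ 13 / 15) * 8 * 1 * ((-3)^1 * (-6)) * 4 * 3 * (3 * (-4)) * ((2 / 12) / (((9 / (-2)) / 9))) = -4621824 / 5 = -924364.80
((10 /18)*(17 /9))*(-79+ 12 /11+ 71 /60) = -860863 /10692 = -80.51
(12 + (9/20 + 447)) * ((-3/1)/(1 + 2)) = -9189/20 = -459.45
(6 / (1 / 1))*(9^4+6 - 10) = 39342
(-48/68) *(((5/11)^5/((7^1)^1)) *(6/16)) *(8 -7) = -28125/38330138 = -0.00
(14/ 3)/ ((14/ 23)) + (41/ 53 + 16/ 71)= 97826/ 11289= 8.67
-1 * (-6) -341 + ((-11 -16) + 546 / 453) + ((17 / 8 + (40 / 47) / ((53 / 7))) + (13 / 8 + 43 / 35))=-18731265723 / 52659740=-355.70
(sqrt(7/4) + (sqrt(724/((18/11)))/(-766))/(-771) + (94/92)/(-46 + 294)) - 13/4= -37029/11408 + sqrt(3982)/1771758 + sqrt(7)/2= -1.92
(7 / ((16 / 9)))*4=63 / 4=15.75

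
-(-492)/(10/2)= 492/5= 98.40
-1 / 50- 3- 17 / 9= -2209 / 450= -4.91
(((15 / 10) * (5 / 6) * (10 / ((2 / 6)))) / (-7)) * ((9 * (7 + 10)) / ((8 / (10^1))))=-57375 / 56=-1024.55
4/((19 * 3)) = 4/57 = 0.07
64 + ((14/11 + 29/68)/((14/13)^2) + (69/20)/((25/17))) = 1242706671/18326000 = 67.81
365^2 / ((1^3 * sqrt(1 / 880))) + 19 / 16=19 / 16 + 532900 * sqrt(55)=3952093.36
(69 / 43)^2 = 4761 / 1849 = 2.57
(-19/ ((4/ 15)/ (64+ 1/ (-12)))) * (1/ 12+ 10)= -8816665/ 192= -45920.13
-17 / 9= -1.89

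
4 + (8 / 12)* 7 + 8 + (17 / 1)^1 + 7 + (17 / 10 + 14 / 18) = 3883 / 90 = 43.14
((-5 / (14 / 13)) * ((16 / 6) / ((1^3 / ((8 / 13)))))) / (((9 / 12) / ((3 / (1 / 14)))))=-1280 / 3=-426.67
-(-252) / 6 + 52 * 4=250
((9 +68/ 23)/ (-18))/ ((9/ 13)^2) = -46475/ 33534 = -1.39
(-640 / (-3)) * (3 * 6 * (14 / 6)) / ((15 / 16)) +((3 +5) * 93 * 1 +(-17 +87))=31114 / 3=10371.33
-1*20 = -20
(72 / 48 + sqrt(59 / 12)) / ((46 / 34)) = 51 / 46 + 17 * sqrt(177) / 138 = 2.75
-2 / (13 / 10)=-20 / 13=-1.54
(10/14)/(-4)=-5/28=-0.18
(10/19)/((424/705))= 3525/4028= 0.88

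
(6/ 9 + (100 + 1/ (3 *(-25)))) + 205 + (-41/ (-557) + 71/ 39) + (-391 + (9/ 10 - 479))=-203310099/ 362050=-561.55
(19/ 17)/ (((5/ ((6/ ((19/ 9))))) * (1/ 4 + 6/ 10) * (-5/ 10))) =-432/ 289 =-1.49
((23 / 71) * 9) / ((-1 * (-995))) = 207 / 70645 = 0.00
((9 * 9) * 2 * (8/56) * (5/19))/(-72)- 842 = -447989/532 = -842.08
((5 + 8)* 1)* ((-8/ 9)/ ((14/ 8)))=-416/ 63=-6.60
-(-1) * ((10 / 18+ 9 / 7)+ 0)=116 / 63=1.84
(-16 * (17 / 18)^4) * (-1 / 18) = 83521 / 118098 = 0.71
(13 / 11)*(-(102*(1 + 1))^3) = -110365632 / 11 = -10033239.27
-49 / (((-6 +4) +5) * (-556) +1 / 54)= 2646 / 90071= 0.03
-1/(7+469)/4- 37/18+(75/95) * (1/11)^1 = -7106657/3581424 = -1.98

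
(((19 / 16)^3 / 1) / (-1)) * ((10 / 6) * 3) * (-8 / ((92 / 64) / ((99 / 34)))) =135.68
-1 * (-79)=79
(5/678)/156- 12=-1269211/105768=-12.00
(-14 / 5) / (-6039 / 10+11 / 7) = 196 / 42163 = 0.00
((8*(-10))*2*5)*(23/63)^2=-423200/3969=-106.63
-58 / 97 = -0.60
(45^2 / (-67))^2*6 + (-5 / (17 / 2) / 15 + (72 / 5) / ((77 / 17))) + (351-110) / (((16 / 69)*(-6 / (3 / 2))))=29470064094649 / 5641056960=5224.21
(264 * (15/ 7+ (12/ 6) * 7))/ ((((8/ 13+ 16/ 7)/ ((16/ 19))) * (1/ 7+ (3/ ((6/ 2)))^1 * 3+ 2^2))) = 82264/ 475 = 173.19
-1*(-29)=29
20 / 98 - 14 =-676 / 49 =-13.80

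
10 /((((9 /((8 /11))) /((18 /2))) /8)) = 640 /11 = 58.18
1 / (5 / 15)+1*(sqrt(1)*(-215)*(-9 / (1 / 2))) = 3873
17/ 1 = 17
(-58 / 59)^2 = 3364 / 3481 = 0.97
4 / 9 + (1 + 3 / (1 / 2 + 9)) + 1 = 472 / 171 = 2.76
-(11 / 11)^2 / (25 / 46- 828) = 0.00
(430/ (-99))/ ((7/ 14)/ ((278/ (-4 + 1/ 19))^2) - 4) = 23993590640/ 22095866133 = 1.09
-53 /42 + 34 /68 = -16 /21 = -0.76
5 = 5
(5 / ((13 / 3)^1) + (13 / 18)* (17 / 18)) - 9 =-30175 / 4212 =-7.16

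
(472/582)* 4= 3.24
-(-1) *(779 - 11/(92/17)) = 776.97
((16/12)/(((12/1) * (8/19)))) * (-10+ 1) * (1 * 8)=-19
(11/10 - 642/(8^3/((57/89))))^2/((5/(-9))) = -10298393361/64888832000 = -0.16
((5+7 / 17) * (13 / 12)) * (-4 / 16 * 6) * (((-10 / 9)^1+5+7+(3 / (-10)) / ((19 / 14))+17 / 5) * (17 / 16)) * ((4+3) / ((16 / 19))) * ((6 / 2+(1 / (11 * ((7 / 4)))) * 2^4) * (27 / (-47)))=159139461 / 66176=2404.79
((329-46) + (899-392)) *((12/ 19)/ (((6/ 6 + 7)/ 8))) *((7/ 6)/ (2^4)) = 2765/ 76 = 36.38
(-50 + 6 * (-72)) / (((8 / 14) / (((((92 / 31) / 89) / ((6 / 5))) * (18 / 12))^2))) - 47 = -737846189 / 15224162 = -48.47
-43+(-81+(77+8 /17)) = -791 /17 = -46.53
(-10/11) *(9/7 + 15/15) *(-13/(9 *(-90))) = -208/6237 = -0.03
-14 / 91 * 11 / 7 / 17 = -22 / 1547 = -0.01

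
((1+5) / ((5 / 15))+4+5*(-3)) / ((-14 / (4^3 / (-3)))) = 32 / 3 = 10.67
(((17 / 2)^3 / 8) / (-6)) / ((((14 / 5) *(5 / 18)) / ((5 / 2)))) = -73695 / 1792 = -41.12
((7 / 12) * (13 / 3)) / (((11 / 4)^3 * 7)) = 0.02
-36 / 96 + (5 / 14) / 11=-211 / 616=-0.34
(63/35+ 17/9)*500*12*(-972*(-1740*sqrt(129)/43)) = 37433664000*sqrt(129)/43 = 9887551018.77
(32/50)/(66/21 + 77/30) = 672/5995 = 0.11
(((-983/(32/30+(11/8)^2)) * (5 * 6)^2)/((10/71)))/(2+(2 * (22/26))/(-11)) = -1150515.11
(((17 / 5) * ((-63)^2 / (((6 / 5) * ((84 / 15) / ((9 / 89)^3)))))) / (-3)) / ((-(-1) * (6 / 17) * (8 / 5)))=-110607525 / 90236032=-1.23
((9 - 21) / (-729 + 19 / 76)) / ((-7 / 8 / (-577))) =221568 / 20405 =10.86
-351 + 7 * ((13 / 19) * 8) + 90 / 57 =-5911 / 19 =-311.11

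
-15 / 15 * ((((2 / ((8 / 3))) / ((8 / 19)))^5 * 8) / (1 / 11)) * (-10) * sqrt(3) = 33093063135 * sqrt(3) / 2097152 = 27331.77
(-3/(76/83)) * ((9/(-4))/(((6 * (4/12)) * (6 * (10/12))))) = 2241/3040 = 0.74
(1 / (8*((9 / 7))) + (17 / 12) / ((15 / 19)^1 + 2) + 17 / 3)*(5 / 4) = 119665 / 15264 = 7.84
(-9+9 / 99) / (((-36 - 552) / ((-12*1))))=-2 / 11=-0.18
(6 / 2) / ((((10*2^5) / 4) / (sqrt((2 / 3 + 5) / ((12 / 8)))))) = sqrt(34) / 80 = 0.07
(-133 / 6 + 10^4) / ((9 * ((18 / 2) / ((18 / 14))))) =59867 / 378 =158.38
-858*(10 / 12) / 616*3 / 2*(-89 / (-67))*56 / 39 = -445 / 134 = -3.32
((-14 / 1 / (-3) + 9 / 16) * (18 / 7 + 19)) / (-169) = -37901 / 56784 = -0.67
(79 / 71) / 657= 79 / 46647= 0.00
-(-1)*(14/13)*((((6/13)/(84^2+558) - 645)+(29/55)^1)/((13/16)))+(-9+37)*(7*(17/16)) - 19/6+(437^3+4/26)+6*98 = 51186844014161333/613358460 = 83453392.02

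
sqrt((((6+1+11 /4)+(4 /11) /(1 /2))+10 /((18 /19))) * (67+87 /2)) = sqrt(40495598) /132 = 48.21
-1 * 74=-74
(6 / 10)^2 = 0.36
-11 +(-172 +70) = -113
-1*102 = -102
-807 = -807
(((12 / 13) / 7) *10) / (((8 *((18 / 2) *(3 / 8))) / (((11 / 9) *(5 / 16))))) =0.02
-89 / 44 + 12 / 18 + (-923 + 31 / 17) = -2070163 / 2244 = -922.53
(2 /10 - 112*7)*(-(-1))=-3919 /5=-783.80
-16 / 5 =-3.20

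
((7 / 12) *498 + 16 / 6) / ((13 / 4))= 3518 / 39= 90.21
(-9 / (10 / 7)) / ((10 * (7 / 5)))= -9 / 20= -0.45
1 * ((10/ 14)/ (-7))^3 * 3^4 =-10125/ 117649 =-0.09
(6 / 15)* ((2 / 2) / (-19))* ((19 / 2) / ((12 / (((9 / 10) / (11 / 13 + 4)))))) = -0.00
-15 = -15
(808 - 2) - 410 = 396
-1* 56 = -56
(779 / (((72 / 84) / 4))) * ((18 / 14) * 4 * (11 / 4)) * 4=205656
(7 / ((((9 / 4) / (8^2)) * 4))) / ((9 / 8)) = 3584 / 81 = 44.25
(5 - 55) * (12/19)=-600/19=-31.58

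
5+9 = 14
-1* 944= -944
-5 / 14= -0.36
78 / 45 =26 / 15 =1.73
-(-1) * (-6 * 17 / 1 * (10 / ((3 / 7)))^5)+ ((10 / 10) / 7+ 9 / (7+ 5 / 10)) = -2000032996193 / 2835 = -705479011.00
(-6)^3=-216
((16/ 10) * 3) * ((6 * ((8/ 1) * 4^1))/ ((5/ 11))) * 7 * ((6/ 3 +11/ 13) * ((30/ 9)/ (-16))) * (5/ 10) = -273504/ 65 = -4207.75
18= 18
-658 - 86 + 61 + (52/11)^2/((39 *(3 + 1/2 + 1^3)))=-2230945/3267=-682.87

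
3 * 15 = 45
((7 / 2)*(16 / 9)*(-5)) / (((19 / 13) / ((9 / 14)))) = -260 / 19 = -13.68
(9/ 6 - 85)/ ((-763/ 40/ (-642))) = -2144280/ 763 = -2810.33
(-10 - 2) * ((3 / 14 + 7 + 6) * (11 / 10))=-1221 / 7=-174.43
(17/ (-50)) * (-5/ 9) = 17/ 90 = 0.19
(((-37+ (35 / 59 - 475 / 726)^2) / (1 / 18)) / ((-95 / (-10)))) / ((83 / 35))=-2375763927145 / 80372311217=-29.56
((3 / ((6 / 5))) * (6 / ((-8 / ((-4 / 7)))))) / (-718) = -15 / 10052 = -0.00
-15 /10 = -3 /2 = -1.50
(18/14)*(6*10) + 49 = 883/7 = 126.14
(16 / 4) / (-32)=-1 / 8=-0.12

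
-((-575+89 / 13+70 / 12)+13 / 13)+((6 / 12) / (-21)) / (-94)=561.32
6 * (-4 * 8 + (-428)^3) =-470416704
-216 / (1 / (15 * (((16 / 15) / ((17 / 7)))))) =-24192 / 17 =-1423.06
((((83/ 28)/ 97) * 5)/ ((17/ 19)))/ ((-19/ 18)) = -3735/ 23086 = -0.16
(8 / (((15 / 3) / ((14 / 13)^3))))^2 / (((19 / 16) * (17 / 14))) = 107943428096 / 38976482675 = 2.77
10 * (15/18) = 25/3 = 8.33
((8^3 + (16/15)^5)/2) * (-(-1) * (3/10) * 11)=1072083584/1265625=847.08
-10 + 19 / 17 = -151 / 17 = -8.88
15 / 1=15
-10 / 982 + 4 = 1959 / 491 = 3.99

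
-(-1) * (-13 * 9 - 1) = -118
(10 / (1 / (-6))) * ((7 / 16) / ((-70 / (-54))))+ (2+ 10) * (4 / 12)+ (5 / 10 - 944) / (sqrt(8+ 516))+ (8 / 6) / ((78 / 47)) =-1887 * sqrt(131) / 524 - 7229 / 468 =-56.66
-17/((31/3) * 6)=-17/62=-0.27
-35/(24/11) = -385/24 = -16.04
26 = 26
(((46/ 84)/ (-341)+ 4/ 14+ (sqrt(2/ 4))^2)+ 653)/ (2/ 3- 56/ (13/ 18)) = -30431362/ 3578113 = -8.50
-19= -19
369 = 369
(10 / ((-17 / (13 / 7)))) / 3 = -130 / 357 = -0.36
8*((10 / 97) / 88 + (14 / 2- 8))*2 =-17052 / 1067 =-15.98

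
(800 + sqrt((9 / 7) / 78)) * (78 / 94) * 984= 1476 * sqrt(546) / 329 + 30700800 / 47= 653313.34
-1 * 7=-7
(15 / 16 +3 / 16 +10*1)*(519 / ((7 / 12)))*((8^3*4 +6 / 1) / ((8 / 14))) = 142314471 / 4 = 35578617.75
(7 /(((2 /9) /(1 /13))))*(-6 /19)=-189 /247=-0.77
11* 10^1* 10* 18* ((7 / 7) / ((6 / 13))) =42900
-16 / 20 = -4 / 5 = -0.80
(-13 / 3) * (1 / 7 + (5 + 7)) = -1105 / 21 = -52.62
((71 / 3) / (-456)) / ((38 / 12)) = -71 / 4332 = -0.02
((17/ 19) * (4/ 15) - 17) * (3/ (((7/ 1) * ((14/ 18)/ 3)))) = -128979/ 4655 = -27.71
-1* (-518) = 518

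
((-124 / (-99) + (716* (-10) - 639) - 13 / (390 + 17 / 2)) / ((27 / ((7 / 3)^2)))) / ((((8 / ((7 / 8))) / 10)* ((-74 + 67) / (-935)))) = -12812961160475 / 55777248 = -229716.62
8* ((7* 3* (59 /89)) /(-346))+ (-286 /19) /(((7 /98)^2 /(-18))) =15535602012 /292543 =53105.36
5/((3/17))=85/3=28.33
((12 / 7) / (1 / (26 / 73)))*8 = 2496 / 511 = 4.88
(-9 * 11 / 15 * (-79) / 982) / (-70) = -2607 / 343700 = -0.01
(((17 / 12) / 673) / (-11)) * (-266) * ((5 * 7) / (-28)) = -11305 / 177672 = -0.06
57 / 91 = 0.63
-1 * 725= -725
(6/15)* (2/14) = 2/35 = 0.06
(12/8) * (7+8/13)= 297/26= 11.42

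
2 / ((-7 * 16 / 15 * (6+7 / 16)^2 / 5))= -2400 / 74263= -0.03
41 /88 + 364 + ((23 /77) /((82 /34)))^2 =29061253355 /79733192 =364.48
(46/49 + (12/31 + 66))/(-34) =-51134/25823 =-1.98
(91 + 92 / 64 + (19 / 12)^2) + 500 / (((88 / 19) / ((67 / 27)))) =107761 / 297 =362.83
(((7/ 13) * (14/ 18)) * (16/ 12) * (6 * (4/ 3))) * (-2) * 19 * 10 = -1697.55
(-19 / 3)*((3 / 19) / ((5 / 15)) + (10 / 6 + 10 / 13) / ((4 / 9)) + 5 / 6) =-20119 / 468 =-42.99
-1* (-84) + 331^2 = 109645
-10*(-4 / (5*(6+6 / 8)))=32 / 27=1.19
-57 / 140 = -0.41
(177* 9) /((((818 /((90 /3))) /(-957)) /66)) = -1509255990 /409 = -3690112.44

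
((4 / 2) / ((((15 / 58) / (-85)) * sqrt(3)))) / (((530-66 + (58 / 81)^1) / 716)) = -219096 * sqrt(3) / 649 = -584.72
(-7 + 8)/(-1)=-1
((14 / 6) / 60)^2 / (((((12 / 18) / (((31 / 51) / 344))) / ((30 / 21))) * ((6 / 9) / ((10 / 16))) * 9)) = 0.00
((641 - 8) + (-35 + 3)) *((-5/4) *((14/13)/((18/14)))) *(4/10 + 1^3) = -206143/234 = -880.95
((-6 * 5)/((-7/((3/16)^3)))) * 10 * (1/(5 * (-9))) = -45/7168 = -0.01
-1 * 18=-18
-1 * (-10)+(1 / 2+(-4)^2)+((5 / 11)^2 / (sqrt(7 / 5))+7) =25 * sqrt(35) / 847+67 / 2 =33.67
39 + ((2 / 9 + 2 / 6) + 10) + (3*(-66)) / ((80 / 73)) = -47203 / 360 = -131.12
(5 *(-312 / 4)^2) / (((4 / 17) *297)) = 14365 / 33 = 435.30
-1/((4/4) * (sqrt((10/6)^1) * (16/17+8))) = -17 * sqrt(15)/760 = -0.09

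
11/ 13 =0.85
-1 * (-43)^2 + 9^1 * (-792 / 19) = -42259 / 19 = -2224.16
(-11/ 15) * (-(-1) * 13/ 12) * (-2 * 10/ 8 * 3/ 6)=143/ 144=0.99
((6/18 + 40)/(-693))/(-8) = 11/1512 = 0.01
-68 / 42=-1.62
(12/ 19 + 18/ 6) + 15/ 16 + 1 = 1693/ 304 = 5.57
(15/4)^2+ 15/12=245/16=15.31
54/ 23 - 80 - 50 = -2936/ 23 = -127.65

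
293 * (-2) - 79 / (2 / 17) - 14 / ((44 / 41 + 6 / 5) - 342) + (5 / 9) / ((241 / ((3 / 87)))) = -1377130190060 / 1095169311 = -1257.46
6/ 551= 0.01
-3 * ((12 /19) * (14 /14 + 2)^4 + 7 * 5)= -4911 /19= -258.47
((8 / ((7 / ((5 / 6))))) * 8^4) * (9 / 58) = 122880 / 203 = 605.32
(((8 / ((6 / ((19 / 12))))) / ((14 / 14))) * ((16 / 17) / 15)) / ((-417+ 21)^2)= 19 / 22493295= 0.00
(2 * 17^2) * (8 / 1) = 4624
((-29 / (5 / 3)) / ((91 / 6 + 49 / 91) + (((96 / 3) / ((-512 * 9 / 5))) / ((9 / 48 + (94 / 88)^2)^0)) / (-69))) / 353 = -11237616 / 3580593725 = -0.00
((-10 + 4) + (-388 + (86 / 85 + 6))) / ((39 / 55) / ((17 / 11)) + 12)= -31.06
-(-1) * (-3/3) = -1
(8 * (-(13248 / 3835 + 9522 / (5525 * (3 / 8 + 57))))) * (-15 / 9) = 35648896 / 767295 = 46.46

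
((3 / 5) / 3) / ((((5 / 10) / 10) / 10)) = 40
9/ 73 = 0.12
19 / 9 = 2.11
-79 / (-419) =79 / 419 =0.19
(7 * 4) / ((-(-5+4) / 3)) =84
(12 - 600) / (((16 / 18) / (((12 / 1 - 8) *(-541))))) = 1431486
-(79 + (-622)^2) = -386963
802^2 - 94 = 643110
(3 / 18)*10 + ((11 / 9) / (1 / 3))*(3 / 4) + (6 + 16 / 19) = 2567 / 228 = 11.26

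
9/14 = 0.64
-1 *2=-2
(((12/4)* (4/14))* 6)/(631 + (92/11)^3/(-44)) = 527076/63306593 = 0.01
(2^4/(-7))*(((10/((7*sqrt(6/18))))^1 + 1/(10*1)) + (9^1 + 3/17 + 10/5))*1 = -15336/595 - 160*sqrt(3)/49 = -31.43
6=6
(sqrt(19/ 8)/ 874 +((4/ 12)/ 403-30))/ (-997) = 36269/ 1205373-sqrt(38)/ 3485512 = 0.03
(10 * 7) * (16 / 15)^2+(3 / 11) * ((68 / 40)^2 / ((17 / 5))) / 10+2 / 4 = 1587319 / 19800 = 80.17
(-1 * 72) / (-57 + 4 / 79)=5688 / 4499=1.26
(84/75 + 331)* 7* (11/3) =639331/75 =8524.41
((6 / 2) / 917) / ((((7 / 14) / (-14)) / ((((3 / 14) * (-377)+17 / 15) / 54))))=16727 / 123795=0.14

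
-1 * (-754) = 754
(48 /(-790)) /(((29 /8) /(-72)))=13824 /11455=1.21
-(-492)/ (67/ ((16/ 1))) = 7872/ 67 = 117.49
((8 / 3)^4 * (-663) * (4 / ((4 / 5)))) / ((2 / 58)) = -131256320 / 27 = -4861345.19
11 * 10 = 110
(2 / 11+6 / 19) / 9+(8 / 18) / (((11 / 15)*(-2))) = -466 / 1881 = -0.25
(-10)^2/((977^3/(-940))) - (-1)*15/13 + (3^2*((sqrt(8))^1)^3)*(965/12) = 13987400495/12123472829 + 11580*sqrt(2) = 16377.75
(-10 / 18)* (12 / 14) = -10 / 21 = -0.48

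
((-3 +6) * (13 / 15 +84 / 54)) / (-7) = -109 / 105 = -1.04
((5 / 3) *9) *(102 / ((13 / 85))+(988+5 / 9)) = 968455 / 39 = 24832.18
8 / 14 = 4 / 7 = 0.57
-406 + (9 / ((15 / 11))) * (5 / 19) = -7681 / 19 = -404.26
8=8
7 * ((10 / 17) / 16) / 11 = 35 / 1496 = 0.02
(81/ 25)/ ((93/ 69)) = 1863/ 775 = 2.40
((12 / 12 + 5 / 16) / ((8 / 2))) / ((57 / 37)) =259 / 1216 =0.21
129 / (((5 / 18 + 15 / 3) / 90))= 41796 / 19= 2199.79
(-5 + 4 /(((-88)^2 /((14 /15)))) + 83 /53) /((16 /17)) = -44918573 /12312960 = -3.65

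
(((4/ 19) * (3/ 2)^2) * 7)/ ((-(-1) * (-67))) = -63/ 1273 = -0.05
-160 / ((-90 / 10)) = 160 / 9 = 17.78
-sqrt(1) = -1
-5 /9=-0.56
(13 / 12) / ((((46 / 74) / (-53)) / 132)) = -280423 / 23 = -12192.30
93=93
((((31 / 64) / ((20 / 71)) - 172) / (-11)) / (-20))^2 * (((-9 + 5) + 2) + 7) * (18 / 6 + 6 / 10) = 427555131129 / 39649280000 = 10.78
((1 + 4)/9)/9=5/81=0.06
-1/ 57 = -0.02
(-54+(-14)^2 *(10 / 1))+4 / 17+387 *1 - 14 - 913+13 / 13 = 23243 / 17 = 1367.24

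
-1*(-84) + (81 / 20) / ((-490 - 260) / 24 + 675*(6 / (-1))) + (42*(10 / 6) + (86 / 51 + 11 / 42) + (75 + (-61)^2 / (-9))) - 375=-557.50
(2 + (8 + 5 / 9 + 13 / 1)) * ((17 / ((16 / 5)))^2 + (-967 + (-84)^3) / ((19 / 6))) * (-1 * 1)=48322293193 / 10944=4415414.22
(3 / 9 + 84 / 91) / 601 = 49 / 23439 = 0.00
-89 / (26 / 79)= -7031 / 26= -270.42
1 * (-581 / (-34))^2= 337561 / 1156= 292.01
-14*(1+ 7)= -112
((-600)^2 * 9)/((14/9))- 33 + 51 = 14580126/7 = 2082875.14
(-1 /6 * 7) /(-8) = 7 /48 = 0.15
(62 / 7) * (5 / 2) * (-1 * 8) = -1240 / 7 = -177.14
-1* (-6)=6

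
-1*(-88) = 88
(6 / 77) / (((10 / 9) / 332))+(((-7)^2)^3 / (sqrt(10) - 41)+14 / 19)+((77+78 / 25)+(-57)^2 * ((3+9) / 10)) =68223481784 / 61116825 - 117649 * sqrt(10) / 1671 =893.64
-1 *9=-9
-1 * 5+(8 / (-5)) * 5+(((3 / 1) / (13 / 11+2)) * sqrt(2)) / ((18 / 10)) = -13+11 * sqrt(2) / 21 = -12.26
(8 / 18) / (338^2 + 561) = 4 / 1033245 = 0.00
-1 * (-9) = 9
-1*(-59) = 59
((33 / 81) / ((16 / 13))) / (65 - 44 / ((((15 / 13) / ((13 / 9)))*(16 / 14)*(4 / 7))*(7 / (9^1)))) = -55 / 7218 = -0.01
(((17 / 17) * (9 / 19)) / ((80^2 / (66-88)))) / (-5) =99 / 304000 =0.00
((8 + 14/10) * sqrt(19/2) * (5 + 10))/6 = 47 * sqrt(38)/4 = 72.43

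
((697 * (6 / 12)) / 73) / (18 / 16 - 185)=-2788 / 107383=-0.03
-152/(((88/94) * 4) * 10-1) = -7144/1713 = -4.17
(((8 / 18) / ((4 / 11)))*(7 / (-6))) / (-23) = 77 / 1242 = 0.06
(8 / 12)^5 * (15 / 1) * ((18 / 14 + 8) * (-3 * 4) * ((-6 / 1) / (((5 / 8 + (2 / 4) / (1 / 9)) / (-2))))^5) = -12562779340800 / 810993407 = -15490.61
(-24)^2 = 576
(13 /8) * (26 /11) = 169 /44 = 3.84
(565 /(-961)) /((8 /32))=-2260 /961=-2.35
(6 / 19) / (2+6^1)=3 / 76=0.04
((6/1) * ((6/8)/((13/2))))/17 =9/221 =0.04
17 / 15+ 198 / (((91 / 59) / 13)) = 175349 / 105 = 1669.99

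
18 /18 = 1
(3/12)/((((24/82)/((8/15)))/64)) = 1312/45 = 29.16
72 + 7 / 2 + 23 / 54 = 2050 / 27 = 75.93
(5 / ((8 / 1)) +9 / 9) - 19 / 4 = -25 / 8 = -3.12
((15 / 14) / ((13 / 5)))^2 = 0.17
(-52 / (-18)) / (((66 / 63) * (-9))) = -91 / 297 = -0.31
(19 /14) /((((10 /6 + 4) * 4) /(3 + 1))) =57 /238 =0.24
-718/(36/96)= -5744/3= -1914.67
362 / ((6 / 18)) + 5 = 1091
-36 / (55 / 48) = -1728 / 55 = -31.42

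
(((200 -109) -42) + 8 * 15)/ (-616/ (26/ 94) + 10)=-2197/ 28822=-0.08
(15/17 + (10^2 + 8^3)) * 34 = 20838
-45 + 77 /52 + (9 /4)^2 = -7999 /208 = -38.46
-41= -41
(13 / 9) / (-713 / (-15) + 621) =65 / 30084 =0.00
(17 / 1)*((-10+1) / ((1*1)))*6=-918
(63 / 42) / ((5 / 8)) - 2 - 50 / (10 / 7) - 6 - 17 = -288 / 5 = -57.60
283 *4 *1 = 1132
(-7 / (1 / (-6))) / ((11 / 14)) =588 / 11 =53.45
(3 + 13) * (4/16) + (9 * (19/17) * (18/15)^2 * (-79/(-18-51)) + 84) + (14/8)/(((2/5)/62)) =375.83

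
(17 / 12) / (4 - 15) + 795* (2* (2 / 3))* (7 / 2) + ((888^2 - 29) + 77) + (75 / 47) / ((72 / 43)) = 3276964481 / 4136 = 792302.82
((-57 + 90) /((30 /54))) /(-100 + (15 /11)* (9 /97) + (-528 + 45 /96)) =-0.09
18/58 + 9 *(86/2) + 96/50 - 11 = 274217/725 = 378.23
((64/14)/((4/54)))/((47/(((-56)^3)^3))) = -334255028799799296/47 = -7111809123399985.02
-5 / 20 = -1 / 4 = -0.25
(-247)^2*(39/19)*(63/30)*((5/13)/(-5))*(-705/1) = 28523313/2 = 14261656.50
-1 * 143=-143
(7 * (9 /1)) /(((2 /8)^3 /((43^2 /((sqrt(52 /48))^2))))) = 89462016 /13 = 6881693.54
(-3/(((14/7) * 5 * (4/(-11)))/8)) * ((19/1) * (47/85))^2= 728.47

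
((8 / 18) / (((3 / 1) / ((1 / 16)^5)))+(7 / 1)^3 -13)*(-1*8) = -2335703041 / 884736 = -2640.00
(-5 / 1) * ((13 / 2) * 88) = -2860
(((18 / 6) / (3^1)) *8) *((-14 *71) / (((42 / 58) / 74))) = -2437856 / 3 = -812618.67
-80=-80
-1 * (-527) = 527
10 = 10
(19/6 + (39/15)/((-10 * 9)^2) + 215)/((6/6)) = 218.17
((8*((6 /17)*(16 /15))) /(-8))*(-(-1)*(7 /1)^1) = -224 /85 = -2.64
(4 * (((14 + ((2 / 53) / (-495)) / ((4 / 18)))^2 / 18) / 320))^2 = 34240397061308881 / 1848392517136000000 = 0.02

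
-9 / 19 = -0.47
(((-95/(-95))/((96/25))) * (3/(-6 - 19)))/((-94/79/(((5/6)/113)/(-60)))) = -79/24473088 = -0.00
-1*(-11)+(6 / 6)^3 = 12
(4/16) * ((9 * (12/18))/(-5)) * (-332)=498/5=99.60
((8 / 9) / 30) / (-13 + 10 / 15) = -4 / 1665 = -0.00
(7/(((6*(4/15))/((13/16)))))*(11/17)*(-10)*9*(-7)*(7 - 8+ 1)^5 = 0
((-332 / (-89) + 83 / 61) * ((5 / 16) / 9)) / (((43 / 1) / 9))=138195 / 3735152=0.04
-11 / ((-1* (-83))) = -11 / 83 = -0.13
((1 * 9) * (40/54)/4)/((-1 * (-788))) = 5/2364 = 0.00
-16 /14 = -8 /7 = -1.14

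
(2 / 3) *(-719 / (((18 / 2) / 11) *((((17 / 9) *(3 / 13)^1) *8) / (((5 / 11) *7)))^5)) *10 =-630955001709703125 / 170296330952704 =-3705.04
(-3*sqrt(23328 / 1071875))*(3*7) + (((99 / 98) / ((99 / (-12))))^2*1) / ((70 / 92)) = 1656 / 84035 - 972*sqrt(70) / 875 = -9.27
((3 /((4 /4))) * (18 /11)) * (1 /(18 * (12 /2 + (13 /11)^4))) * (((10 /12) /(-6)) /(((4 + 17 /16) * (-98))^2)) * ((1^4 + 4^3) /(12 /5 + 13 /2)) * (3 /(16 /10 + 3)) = -346060000 /3753696344016969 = -0.00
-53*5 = -265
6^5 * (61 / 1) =474336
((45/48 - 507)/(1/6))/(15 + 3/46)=-62077/308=-201.55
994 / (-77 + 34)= -994 / 43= -23.12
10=10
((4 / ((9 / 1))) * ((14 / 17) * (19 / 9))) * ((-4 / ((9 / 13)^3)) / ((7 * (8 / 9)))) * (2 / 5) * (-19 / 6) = 3172468 / 1673055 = 1.90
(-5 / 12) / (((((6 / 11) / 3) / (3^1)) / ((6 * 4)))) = -165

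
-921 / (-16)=921 / 16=57.56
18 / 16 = 9 / 8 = 1.12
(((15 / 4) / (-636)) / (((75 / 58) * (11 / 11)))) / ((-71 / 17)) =493 / 451560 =0.00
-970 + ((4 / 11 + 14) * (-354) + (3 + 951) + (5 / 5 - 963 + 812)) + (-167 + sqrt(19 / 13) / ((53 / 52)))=-59595 / 11 + 4 * sqrt(247) / 53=-5416.54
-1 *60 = -60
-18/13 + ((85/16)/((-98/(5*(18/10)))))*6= -43947/10192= -4.31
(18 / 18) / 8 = 1 / 8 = 0.12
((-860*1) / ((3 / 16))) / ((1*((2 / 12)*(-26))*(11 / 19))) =261440 / 143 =1828.25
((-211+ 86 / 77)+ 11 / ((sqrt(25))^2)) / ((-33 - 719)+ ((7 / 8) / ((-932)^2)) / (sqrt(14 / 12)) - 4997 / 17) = 404842860655232 * sqrt(42) / 14694564703044144820214775+ 980831268488562238603264 / 4898188234348048273404925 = 0.20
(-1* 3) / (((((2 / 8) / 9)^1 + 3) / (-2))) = 216 / 109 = 1.98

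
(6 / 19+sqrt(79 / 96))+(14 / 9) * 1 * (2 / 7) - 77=-13037 / 171+sqrt(474) / 24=-75.33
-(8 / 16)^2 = -1 / 4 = -0.25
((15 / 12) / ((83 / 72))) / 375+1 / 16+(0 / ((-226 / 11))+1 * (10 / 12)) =89513 / 99600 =0.90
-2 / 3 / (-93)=2 / 279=0.01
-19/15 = -1.27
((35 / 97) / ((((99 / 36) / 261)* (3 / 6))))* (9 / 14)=46980 / 1067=44.03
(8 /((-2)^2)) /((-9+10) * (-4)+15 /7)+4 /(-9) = -1.52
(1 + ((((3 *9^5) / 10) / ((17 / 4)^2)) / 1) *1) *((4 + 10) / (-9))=-19860694 / 13005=-1527.16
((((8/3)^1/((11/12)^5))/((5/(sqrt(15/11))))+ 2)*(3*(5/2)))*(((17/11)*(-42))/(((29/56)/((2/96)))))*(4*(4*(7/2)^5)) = -210003465/638 - 6967410960384*sqrt(165)/565127959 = -487526.73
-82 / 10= -41 / 5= -8.20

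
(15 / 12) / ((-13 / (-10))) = 25 / 26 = 0.96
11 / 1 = 11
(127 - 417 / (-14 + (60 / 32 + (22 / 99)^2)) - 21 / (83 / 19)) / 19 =101789078 / 12340025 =8.25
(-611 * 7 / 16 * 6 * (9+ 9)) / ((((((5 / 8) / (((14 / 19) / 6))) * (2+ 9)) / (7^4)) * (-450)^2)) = -71883539 / 11756250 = -6.11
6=6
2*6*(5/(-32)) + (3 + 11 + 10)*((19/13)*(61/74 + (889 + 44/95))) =600801141/19240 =31226.67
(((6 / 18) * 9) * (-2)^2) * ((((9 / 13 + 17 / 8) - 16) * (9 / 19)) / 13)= -37017 / 6422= -5.76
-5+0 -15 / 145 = -148 / 29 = -5.10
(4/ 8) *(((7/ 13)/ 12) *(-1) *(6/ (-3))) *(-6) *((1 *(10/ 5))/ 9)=-7/ 117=-0.06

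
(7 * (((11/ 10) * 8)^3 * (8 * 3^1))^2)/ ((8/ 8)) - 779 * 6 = 29257384436142/ 15625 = 1872472603.91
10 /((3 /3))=10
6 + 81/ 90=69/ 10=6.90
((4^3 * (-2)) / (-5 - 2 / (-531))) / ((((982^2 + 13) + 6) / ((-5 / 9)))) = -37760 / 2558401979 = -0.00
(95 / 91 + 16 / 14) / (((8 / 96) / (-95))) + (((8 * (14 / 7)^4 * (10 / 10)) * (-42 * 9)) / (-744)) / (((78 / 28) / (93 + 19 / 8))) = -751644 / 2821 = -266.45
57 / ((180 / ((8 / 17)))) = 38 / 255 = 0.15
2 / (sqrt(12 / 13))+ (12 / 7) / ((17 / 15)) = 180 / 119+ sqrt(39) / 3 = 3.59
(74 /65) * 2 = 148 /65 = 2.28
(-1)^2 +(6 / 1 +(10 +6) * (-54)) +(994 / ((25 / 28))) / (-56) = -21922 / 25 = -876.88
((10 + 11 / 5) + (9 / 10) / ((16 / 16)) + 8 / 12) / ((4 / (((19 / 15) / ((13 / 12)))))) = 4.02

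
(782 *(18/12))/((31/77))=90321/31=2913.58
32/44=0.73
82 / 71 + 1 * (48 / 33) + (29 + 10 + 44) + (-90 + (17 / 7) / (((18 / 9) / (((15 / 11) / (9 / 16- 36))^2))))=-9427660393 / 2148153777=-4.39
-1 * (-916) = 916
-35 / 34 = -1.03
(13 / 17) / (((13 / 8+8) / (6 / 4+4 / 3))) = 0.23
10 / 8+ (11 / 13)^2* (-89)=-42231 / 676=-62.47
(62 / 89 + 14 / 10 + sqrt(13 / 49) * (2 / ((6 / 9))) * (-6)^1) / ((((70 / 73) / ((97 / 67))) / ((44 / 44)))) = 6606573 / 2087050 - 63729 * sqrt(13) / 16415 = -10.83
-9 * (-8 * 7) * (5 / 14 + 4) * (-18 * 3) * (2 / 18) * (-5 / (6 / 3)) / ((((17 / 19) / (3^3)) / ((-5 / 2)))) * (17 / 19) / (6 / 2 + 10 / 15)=-6670350 / 11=-606395.45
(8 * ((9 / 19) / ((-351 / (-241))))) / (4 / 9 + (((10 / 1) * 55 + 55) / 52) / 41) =948576 / 265487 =3.57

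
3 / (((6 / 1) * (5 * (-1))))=-1 / 10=-0.10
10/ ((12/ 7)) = 35/ 6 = 5.83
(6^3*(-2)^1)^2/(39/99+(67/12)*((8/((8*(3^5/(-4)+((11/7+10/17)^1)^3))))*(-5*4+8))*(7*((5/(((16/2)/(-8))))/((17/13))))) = -38249924841216/7171787129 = -5333.39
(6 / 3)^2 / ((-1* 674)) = -2 / 337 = -0.01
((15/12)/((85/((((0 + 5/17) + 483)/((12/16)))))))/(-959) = -8216/831453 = -0.01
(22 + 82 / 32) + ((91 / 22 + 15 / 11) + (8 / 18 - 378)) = -50039 / 144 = -347.49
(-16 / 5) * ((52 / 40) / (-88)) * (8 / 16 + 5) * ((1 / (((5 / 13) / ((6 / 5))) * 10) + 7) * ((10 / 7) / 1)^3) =47528 / 8575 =5.54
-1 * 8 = -8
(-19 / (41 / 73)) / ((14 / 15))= -20805 / 574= -36.25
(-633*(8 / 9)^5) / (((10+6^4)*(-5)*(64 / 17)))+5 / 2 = 323161519 / 128529990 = 2.51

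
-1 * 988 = -988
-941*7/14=-941/2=-470.50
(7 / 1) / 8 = 7 / 8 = 0.88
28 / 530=14 / 265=0.05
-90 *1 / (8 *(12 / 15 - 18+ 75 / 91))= 20475 / 29804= 0.69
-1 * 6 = -6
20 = 20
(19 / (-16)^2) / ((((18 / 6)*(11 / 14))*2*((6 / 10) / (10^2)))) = 16625 / 6336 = 2.62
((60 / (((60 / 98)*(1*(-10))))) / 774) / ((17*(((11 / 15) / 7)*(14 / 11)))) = -49 / 8772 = -0.01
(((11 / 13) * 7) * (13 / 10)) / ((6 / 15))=77 / 4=19.25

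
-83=-83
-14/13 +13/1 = 155/13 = 11.92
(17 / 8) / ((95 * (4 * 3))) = 17 / 9120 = 0.00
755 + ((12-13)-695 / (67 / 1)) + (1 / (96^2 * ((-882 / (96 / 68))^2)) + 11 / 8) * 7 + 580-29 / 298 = 6839093262312263 / 5130007815744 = 1333.15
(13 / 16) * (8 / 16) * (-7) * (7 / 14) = -91 / 64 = -1.42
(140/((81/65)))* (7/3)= 63700/243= 262.14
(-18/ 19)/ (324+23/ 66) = -1188/ 406733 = -0.00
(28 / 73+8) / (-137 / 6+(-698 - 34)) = -3672 / 330617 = -0.01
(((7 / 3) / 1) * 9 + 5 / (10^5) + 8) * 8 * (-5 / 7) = -580001 / 3500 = -165.71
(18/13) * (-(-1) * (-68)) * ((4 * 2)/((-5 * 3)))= 3264/65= 50.22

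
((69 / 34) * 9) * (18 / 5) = 5589 / 85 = 65.75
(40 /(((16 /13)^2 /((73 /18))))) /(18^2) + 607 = 113342453 /186624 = 607.33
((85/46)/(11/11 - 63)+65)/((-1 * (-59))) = 185295/168268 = 1.10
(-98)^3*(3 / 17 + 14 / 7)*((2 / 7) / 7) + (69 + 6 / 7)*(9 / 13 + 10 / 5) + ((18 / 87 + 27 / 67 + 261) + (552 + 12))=-35467660373 / 429403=-82597.61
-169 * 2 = -338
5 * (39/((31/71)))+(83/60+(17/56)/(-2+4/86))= 108843237/243040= 447.84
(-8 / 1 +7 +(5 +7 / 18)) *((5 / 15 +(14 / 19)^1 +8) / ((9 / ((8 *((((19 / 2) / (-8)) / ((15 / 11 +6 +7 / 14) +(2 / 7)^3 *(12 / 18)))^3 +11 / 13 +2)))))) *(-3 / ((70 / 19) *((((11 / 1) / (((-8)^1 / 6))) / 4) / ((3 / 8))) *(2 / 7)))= 398687001856736800053559 / 7648855798365352546560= 52.12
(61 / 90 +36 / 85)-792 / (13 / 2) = -480323 / 3978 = -120.74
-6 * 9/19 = -54/19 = -2.84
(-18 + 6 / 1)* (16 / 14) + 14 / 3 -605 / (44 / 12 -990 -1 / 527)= -276198635 / 32747316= -8.43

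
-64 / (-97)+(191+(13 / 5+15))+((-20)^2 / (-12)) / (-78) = 11898697 / 56745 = 209.69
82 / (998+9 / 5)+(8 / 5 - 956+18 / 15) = -23823184 / 24995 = -953.12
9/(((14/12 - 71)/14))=-756/419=-1.80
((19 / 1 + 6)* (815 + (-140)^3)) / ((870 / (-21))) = 96011475 / 58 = 1655370.26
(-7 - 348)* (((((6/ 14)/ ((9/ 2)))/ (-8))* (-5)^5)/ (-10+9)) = 1109375/ 84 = 13206.85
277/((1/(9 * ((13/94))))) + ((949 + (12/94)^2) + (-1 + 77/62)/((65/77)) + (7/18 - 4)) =20678576335/16024086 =1290.47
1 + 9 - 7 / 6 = 53 / 6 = 8.83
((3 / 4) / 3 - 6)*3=-69 / 4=-17.25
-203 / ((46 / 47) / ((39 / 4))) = -372099 / 184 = -2022.28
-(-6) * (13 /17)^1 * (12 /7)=936 /119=7.87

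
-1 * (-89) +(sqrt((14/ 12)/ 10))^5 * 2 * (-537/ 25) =89-8771 * sqrt(105)/ 450000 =88.80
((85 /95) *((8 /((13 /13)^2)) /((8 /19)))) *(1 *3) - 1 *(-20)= 71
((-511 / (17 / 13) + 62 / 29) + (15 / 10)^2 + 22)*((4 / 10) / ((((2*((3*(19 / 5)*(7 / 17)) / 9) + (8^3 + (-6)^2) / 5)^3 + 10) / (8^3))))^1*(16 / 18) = -15948383155200 / 325660581932363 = -0.05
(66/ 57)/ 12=11/ 114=0.10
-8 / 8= -1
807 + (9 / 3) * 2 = 813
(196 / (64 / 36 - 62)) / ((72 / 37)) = -1813 / 1084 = -1.67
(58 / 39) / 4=29 / 78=0.37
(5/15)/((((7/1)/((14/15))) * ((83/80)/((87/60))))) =232/3735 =0.06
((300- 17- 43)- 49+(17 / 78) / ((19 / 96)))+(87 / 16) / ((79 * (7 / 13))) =420108109 / 2185456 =192.23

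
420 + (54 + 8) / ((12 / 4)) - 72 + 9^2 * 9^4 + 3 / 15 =7977148 / 15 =531809.87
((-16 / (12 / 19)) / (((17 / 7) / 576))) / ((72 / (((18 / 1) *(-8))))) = 204288 / 17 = 12016.94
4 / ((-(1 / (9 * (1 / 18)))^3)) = -1 / 2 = -0.50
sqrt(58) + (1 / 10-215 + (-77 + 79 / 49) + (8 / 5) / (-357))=-7254403 / 24990 + sqrt(58)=-282.68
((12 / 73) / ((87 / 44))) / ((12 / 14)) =616 / 6351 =0.10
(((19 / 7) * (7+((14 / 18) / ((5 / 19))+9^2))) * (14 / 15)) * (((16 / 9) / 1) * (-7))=-2867.46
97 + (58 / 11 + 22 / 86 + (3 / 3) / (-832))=102.53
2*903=1806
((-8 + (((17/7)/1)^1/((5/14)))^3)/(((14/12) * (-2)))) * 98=-12870.14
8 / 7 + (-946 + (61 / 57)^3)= -1223277635 / 1296351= -943.63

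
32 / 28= 8 / 7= 1.14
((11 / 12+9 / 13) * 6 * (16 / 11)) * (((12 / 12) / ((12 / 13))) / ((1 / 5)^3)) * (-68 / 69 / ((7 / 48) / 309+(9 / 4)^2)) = -370.13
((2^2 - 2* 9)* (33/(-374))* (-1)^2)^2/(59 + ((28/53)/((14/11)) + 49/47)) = 366177/14507800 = 0.03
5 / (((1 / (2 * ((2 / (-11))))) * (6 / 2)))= -20 / 33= -0.61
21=21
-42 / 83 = -0.51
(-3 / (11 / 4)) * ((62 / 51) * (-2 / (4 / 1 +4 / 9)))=558 / 935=0.60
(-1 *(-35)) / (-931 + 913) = -35 / 18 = -1.94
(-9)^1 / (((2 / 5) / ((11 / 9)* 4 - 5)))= 2.50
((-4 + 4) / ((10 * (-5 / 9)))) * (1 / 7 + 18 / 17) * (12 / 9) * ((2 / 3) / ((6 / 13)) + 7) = 0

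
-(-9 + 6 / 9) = 25 / 3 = 8.33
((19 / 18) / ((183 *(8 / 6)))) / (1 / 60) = 95 / 366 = 0.26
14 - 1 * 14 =0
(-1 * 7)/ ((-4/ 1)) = 7/ 4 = 1.75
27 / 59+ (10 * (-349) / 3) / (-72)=105871 / 6372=16.62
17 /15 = 1.13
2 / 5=0.40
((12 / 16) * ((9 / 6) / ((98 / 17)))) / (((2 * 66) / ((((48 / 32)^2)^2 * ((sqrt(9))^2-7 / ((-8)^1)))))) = 326349 / 4415488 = 0.07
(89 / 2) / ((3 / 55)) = 4895 / 6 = 815.83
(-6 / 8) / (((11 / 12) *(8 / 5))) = -45 / 88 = -0.51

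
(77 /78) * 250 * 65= 48125 /3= 16041.67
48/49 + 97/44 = 6865/2156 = 3.18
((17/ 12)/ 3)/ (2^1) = 17/ 72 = 0.24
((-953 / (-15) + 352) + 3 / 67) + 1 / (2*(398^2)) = 132316763053 / 318392040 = 415.58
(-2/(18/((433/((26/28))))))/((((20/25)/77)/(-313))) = 365250655/234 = 1560900.24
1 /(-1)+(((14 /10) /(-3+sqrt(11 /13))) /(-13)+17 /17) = 7*sqrt(143) /6890+21 /530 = 0.05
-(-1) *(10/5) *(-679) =-1358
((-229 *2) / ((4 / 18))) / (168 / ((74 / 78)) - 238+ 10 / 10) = 25419 / 739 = 34.40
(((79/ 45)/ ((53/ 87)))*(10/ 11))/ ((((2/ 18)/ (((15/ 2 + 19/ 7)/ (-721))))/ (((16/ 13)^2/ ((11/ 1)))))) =-1759488/ 38251213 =-0.05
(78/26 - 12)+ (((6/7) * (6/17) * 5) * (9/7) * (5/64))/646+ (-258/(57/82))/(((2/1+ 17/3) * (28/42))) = -16162525809/198027424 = -81.62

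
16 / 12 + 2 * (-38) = -224 / 3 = -74.67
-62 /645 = -0.10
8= 8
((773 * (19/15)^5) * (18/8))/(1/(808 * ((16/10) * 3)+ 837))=15042318757693/562500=26741900.01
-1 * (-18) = 18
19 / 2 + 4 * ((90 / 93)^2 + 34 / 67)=1967145 / 128774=15.28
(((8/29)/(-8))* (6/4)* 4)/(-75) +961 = 696727/725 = 961.00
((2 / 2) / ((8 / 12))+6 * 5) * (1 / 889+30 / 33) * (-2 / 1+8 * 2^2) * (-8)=-9613080 / 1397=-6881.23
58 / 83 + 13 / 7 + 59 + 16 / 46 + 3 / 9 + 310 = 372.24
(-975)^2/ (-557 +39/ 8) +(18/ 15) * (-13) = -38369526/ 22085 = -1737.36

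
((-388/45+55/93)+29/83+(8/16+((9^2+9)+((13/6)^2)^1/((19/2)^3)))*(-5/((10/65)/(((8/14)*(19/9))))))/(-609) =9364194766817/1603678637295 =5.84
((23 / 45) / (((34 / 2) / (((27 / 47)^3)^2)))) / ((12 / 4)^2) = 110008287 / 916233302965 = 0.00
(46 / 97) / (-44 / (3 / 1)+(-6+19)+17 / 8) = 1104 / 1067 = 1.03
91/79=1.15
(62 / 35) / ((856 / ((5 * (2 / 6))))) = 31 / 8988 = 0.00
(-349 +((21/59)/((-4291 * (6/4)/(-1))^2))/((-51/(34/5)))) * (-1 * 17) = 41434095510181/6983666865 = 5933.00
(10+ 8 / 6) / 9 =34 / 27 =1.26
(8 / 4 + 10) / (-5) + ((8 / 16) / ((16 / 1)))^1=-379 / 160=-2.37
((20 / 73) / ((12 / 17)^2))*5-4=-3287 / 2628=-1.25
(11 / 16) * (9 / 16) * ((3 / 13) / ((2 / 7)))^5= 404325999 / 3041632256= 0.13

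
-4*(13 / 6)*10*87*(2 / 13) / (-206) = 580 / 103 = 5.63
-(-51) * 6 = 306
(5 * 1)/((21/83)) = 415/21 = 19.76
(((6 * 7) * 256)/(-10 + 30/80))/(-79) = 12288/869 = 14.14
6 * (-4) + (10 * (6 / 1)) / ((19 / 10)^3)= -104616 / 6859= -15.25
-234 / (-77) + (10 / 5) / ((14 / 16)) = 410 / 77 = 5.32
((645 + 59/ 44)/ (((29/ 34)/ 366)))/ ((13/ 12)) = 1061684748/ 4147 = 256012.72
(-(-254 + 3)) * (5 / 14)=1255 / 14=89.64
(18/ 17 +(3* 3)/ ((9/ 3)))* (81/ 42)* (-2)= -1863/ 119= -15.66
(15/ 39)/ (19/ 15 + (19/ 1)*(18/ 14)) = 0.01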